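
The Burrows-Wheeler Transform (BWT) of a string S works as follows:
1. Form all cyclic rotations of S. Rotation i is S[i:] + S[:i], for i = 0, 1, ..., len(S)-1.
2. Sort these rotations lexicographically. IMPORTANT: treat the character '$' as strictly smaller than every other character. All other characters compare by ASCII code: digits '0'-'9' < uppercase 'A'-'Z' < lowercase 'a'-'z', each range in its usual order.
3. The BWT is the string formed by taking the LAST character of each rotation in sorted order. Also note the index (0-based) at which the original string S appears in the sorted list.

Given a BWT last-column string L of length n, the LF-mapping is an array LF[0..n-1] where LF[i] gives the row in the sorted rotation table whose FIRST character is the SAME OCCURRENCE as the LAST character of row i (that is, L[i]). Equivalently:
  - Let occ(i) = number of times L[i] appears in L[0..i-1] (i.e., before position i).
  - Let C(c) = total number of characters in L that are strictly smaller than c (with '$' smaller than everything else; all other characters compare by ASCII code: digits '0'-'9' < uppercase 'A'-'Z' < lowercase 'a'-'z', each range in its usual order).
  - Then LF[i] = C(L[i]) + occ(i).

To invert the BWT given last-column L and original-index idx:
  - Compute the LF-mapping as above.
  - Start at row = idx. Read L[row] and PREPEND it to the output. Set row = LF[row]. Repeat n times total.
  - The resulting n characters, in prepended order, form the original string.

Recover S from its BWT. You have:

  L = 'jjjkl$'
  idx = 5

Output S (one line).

Answer: lkjjj$

Derivation:
LF mapping: 1 2 3 4 5 0
Walk LF starting at row 5, prepending L[row]:
  step 1: row=5, L[5]='$', prepend. Next row=LF[5]=0
  step 2: row=0, L[0]='j', prepend. Next row=LF[0]=1
  step 3: row=1, L[1]='j', prepend. Next row=LF[1]=2
  step 4: row=2, L[2]='j', prepend. Next row=LF[2]=3
  step 5: row=3, L[3]='k', prepend. Next row=LF[3]=4
  step 6: row=4, L[4]='l', prepend. Next row=LF[4]=5
Reversed output: lkjjj$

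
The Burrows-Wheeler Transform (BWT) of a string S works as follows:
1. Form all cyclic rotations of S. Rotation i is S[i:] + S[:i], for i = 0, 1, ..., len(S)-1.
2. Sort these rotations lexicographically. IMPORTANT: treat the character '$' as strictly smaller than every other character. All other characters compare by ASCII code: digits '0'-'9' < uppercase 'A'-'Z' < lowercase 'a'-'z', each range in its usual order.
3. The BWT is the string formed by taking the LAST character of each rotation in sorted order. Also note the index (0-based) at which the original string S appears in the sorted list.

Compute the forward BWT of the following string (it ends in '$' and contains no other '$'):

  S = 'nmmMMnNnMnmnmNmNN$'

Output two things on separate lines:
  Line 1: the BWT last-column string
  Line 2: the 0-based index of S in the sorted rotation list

All 18 rotations (rotation i = S[i:]+S[:i]):
  rot[0] = nmmMMnNnMnmnmNmNN$
  rot[1] = mmMMnNnMnmnmNmNN$n
  rot[2] = mMMnNnMnmnmNmNN$nm
  rot[3] = MMnNnMnmnmNmNN$nmm
  rot[4] = MnNnMnmnmNmNN$nmmM
  rot[5] = nNnMnmnmNmNN$nmmMM
  rot[6] = NnMnmnmNmNN$nmmMMn
  rot[7] = nMnmnmNmNN$nmmMMnN
  rot[8] = MnmnmNmNN$nmmMMnNn
  rot[9] = nmnmNmNN$nmmMMnNnM
  rot[10] = mnmNmNN$nmmMMnNnMn
  rot[11] = nmNmNN$nmmMMnNnMnm
  rot[12] = mNmNN$nmmMMnNnMnmn
  rot[13] = NmNN$nmmMMnNnMnmnm
  rot[14] = mNN$nmmMMnNnMnmnmN
  rot[15] = NN$nmmMMnNnMnmnmNm
  rot[16] = N$nmmMMnNnMnmnmNmN
  rot[17] = $nmmMMnNnMnmnmNmNN
Sorted (with $ < everything):
  sorted[0] = $nmmMMnNnMnmnmNmNN  (last char: 'N')
  sorted[1] = MMnNnMnmnmNmNN$nmm  (last char: 'm')
  sorted[2] = MnNnMnmnmNmNN$nmmM  (last char: 'M')
  sorted[3] = MnmnmNmNN$nmmMMnNn  (last char: 'n')
  sorted[4] = N$nmmMMnNnMnmnmNmN  (last char: 'N')
  sorted[5] = NN$nmmMMnNnMnmnmNm  (last char: 'm')
  sorted[6] = NmNN$nmmMMnNnMnmnm  (last char: 'm')
  sorted[7] = NnMnmnmNmNN$nmmMMn  (last char: 'n')
  sorted[8] = mMMnNnMnmnmNmNN$nm  (last char: 'm')
  sorted[9] = mNN$nmmMMnNnMnmnmN  (last char: 'N')
  sorted[10] = mNmNN$nmmMMnNnMnmn  (last char: 'n')
  sorted[11] = mmMMnNnMnmnmNmNN$n  (last char: 'n')
  sorted[12] = mnmNmNN$nmmMMnNnMn  (last char: 'n')
  sorted[13] = nMnmnmNmNN$nmmMMnN  (last char: 'N')
  sorted[14] = nNnMnmnmNmNN$nmmMM  (last char: 'M')
  sorted[15] = nmNmNN$nmmMMnNnMnm  (last char: 'm')
  sorted[16] = nmmMMnNnMnmnmNmNN$  (last char: '$')
  sorted[17] = nmnmNmNN$nmmMMnNnM  (last char: 'M')
Last column: NmMnNmmnmNnnnNMm$M
Original string S is at sorted index 16

Answer: NmMnNmmnmNnnnNMm$M
16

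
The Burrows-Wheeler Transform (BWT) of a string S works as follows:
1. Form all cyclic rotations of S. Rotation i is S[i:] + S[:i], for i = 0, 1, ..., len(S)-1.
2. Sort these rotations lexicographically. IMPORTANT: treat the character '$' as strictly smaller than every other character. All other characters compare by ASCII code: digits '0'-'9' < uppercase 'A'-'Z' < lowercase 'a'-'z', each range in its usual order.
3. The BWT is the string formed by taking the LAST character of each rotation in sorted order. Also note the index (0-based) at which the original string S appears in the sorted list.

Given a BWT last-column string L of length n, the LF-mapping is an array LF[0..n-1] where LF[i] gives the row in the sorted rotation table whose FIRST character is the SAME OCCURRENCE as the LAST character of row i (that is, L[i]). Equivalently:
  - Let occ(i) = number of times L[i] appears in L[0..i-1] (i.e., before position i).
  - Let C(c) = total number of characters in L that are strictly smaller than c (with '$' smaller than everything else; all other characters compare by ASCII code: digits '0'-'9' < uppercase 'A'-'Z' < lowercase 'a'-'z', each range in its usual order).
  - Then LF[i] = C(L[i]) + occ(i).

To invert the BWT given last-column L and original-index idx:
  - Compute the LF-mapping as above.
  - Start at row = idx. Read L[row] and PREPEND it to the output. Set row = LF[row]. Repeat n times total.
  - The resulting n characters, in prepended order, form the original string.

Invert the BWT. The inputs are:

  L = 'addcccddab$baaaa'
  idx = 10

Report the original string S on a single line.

Answer: cadabcadadbcada$

Derivation:
LF mapping: 1 12 13 9 10 11 14 15 2 7 0 8 3 4 5 6
Walk LF starting at row 10, prepending L[row]:
  step 1: row=10, L[10]='$', prepend. Next row=LF[10]=0
  step 2: row=0, L[0]='a', prepend. Next row=LF[0]=1
  step 3: row=1, L[1]='d', prepend. Next row=LF[1]=12
  step 4: row=12, L[12]='a', prepend. Next row=LF[12]=3
  step 5: row=3, L[3]='c', prepend. Next row=LF[3]=9
  step 6: row=9, L[9]='b', prepend. Next row=LF[9]=7
  step 7: row=7, L[7]='d', prepend. Next row=LF[7]=15
  step 8: row=15, L[15]='a', prepend. Next row=LF[15]=6
  step 9: row=6, L[6]='d', prepend. Next row=LF[6]=14
  step 10: row=14, L[14]='a', prepend. Next row=LF[14]=5
  step 11: row=5, L[5]='c', prepend. Next row=LF[5]=11
  step 12: row=11, L[11]='b', prepend. Next row=LF[11]=8
  step 13: row=8, L[8]='a', prepend. Next row=LF[8]=2
  step 14: row=2, L[2]='d', prepend. Next row=LF[2]=13
  step 15: row=13, L[13]='a', prepend. Next row=LF[13]=4
  step 16: row=4, L[4]='c', prepend. Next row=LF[4]=10
Reversed output: cadabcadadbcada$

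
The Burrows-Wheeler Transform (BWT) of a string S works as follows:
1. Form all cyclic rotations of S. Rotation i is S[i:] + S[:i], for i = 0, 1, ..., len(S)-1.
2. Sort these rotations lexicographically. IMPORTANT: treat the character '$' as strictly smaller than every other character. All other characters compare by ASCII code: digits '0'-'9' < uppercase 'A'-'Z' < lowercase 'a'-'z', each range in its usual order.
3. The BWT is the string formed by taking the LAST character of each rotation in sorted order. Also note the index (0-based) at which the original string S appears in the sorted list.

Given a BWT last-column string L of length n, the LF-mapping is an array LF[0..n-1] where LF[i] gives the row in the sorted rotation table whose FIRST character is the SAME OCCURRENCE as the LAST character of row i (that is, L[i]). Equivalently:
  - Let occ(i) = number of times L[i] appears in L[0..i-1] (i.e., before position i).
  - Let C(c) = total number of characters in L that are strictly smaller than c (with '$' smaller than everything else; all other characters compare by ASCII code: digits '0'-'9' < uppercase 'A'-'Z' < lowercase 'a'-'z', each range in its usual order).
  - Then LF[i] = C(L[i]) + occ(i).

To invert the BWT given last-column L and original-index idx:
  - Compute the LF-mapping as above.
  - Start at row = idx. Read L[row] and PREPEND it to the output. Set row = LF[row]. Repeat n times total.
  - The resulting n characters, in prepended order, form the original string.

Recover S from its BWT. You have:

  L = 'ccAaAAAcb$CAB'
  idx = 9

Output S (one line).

LF mapping: 10 11 1 8 2 3 4 12 9 0 7 5 6
Walk LF starting at row 9, prepending L[row]:
  step 1: row=9, L[9]='$', prepend. Next row=LF[9]=0
  step 2: row=0, L[0]='c', prepend. Next row=LF[0]=10
  step 3: row=10, L[10]='C', prepend. Next row=LF[10]=7
  step 4: row=7, L[7]='c', prepend. Next row=LF[7]=12
  step 5: row=12, L[12]='B', prepend. Next row=LF[12]=6
  step 6: row=6, L[6]='A', prepend. Next row=LF[6]=4
  step 7: row=4, L[4]='A', prepend. Next row=LF[4]=2
  step 8: row=2, L[2]='A', prepend. Next row=LF[2]=1
  step 9: row=1, L[1]='c', prepend. Next row=LF[1]=11
  step 10: row=11, L[11]='A', prepend. Next row=LF[11]=5
  step 11: row=5, L[5]='A', prepend. Next row=LF[5]=3
  step 12: row=3, L[3]='a', prepend. Next row=LF[3]=8
  step 13: row=8, L[8]='b', prepend. Next row=LF[8]=9
Reversed output: baAAcAAABcCc$

Answer: baAAcAAABcCc$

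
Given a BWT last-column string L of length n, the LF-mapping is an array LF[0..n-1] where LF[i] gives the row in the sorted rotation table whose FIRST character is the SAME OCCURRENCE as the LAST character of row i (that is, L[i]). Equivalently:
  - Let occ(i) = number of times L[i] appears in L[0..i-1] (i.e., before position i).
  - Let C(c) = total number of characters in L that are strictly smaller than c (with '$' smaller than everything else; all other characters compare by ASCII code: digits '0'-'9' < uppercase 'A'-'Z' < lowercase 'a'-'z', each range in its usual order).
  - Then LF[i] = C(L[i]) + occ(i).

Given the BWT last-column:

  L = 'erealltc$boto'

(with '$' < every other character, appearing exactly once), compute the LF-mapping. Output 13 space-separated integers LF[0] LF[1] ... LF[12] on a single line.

Answer: 4 10 5 1 6 7 11 3 0 2 8 12 9

Derivation:
Char counts: '$':1, 'a':1, 'b':1, 'c':1, 'e':2, 'l':2, 'o':2, 'r':1, 't':2
C (first-col start): C('$')=0, C('a')=1, C('b')=2, C('c')=3, C('e')=4, C('l')=6, C('o')=8, C('r')=10, C('t')=11
L[0]='e': occ=0, LF[0]=C('e')+0=4+0=4
L[1]='r': occ=0, LF[1]=C('r')+0=10+0=10
L[2]='e': occ=1, LF[2]=C('e')+1=4+1=5
L[3]='a': occ=0, LF[3]=C('a')+0=1+0=1
L[4]='l': occ=0, LF[4]=C('l')+0=6+0=6
L[5]='l': occ=1, LF[5]=C('l')+1=6+1=7
L[6]='t': occ=0, LF[6]=C('t')+0=11+0=11
L[7]='c': occ=0, LF[7]=C('c')+0=3+0=3
L[8]='$': occ=0, LF[8]=C('$')+0=0+0=0
L[9]='b': occ=0, LF[9]=C('b')+0=2+0=2
L[10]='o': occ=0, LF[10]=C('o')+0=8+0=8
L[11]='t': occ=1, LF[11]=C('t')+1=11+1=12
L[12]='o': occ=1, LF[12]=C('o')+1=8+1=9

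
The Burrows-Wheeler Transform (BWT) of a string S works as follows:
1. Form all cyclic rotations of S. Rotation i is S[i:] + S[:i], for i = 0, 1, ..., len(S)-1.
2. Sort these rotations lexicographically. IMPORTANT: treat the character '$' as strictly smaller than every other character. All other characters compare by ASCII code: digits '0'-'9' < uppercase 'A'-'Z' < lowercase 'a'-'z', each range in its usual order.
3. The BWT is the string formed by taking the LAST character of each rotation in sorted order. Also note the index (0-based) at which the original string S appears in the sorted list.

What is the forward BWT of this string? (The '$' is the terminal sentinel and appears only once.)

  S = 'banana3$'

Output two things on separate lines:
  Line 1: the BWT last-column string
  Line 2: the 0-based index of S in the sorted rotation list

Answer: 3annb$aa
5

Derivation:
All 8 rotations (rotation i = S[i:]+S[:i]):
  rot[0] = banana3$
  rot[1] = anana3$b
  rot[2] = nana3$ba
  rot[3] = ana3$ban
  rot[4] = na3$bana
  rot[5] = a3$banan
  rot[6] = 3$banana
  rot[7] = $banana3
Sorted (with $ < everything):
  sorted[0] = $banana3  (last char: '3')
  sorted[1] = 3$banana  (last char: 'a')
  sorted[2] = a3$banan  (last char: 'n')
  sorted[3] = ana3$ban  (last char: 'n')
  sorted[4] = anana3$b  (last char: 'b')
  sorted[5] = banana3$  (last char: '$')
  sorted[6] = na3$bana  (last char: 'a')
  sorted[7] = nana3$ba  (last char: 'a')
Last column: 3annb$aa
Original string S is at sorted index 5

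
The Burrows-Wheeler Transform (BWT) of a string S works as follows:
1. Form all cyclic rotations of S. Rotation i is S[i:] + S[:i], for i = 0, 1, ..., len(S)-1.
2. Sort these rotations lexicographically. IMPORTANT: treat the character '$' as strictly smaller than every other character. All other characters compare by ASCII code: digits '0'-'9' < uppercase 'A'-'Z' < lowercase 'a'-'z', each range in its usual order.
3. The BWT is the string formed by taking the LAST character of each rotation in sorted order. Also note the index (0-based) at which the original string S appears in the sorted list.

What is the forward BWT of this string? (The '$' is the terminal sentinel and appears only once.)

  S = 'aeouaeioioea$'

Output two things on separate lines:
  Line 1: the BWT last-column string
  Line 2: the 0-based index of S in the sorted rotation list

All 13 rotations (rotation i = S[i:]+S[:i]):
  rot[0] = aeouaeioioea$
  rot[1] = eouaeioioea$a
  rot[2] = ouaeioioea$ae
  rot[3] = uaeioioea$aeo
  rot[4] = aeioioea$aeou
  rot[5] = eioioea$aeoua
  rot[6] = ioioea$aeouae
  rot[7] = oioea$aeouaei
  rot[8] = ioea$aeouaeio
  rot[9] = oea$aeouaeioi
  rot[10] = ea$aeouaeioio
  rot[11] = a$aeouaeioioe
  rot[12] = $aeouaeioioea
Sorted (with $ < everything):
  sorted[0] = $aeouaeioioea  (last char: 'a')
  sorted[1] = a$aeouaeioioe  (last char: 'e')
  sorted[2] = aeioioea$aeou  (last char: 'u')
  sorted[3] = aeouaeioioea$  (last char: '$')
  sorted[4] = ea$aeouaeioio  (last char: 'o')
  sorted[5] = eioioea$aeoua  (last char: 'a')
  sorted[6] = eouaeioioea$a  (last char: 'a')
  sorted[7] = ioea$aeouaeio  (last char: 'o')
  sorted[8] = ioioea$aeouae  (last char: 'e')
  sorted[9] = oea$aeouaeioi  (last char: 'i')
  sorted[10] = oioea$aeouaei  (last char: 'i')
  sorted[11] = ouaeioioea$ae  (last char: 'e')
  sorted[12] = uaeioioea$aeo  (last char: 'o')
Last column: aeu$oaaoeiieo
Original string S is at sorted index 3

Answer: aeu$oaaoeiieo
3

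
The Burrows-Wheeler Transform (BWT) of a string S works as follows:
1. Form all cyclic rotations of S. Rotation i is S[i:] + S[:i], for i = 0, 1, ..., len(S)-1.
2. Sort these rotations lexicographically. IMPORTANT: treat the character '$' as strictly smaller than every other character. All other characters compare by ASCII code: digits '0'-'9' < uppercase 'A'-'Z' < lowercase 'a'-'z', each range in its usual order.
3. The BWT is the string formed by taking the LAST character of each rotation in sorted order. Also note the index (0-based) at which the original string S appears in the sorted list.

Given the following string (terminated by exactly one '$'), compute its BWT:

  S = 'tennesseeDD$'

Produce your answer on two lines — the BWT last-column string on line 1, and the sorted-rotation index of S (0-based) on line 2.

All 12 rotations (rotation i = S[i:]+S[:i]):
  rot[0] = tennesseeDD$
  rot[1] = ennesseeDD$t
  rot[2] = nnesseeDD$te
  rot[3] = nesseeDD$ten
  rot[4] = esseeDD$tenn
  rot[5] = sseeDD$tenne
  rot[6] = seeDD$tennes
  rot[7] = eeDD$tenness
  rot[8] = eDD$tennesse
  rot[9] = DD$tennessee
  rot[10] = D$tennesseeD
  rot[11] = $tennesseeDD
Sorted (with $ < everything):
  sorted[0] = $tennesseeDD  (last char: 'D')
  sorted[1] = D$tennesseeD  (last char: 'D')
  sorted[2] = DD$tennessee  (last char: 'e')
  sorted[3] = eDD$tennesse  (last char: 'e')
  sorted[4] = eeDD$tenness  (last char: 's')
  sorted[5] = ennesseeDD$t  (last char: 't')
  sorted[6] = esseeDD$tenn  (last char: 'n')
  sorted[7] = nesseeDD$ten  (last char: 'n')
  sorted[8] = nnesseeDD$te  (last char: 'e')
  sorted[9] = seeDD$tennes  (last char: 's')
  sorted[10] = sseeDD$tenne  (last char: 'e')
  sorted[11] = tennesseeDD$  (last char: '$')
Last column: DDeestnnese$
Original string S is at sorted index 11

Answer: DDeestnnese$
11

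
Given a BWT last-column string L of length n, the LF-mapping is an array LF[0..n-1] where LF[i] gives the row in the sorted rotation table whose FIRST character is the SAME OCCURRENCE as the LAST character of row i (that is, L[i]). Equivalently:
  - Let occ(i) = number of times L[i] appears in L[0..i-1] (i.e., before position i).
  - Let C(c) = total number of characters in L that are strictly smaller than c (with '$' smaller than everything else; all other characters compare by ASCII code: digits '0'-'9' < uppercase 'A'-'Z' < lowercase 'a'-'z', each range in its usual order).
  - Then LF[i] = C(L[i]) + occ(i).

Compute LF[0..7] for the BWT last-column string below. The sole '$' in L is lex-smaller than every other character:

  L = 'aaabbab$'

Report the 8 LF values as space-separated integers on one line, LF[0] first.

Char counts: '$':1, 'a':4, 'b':3
C (first-col start): C('$')=0, C('a')=1, C('b')=5
L[0]='a': occ=0, LF[0]=C('a')+0=1+0=1
L[1]='a': occ=1, LF[1]=C('a')+1=1+1=2
L[2]='a': occ=2, LF[2]=C('a')+2=1+2=3
L[3]='b': occ=0, LF[3]=C('b')+0=5+0=5
L[4]='b': occ=1, LF[4]=C('b')+1=5+1=6
L[5]='a': occ=3, LF[5]=C('a')+3=1+3=4
L[6]='b': occ=2, LF[6]=C('b')+2=5+2=7
L[7]='$': occ=0, LF[7]=C('$')+0=0+0=0

Answer: 1 2 3 5 6 4 7 0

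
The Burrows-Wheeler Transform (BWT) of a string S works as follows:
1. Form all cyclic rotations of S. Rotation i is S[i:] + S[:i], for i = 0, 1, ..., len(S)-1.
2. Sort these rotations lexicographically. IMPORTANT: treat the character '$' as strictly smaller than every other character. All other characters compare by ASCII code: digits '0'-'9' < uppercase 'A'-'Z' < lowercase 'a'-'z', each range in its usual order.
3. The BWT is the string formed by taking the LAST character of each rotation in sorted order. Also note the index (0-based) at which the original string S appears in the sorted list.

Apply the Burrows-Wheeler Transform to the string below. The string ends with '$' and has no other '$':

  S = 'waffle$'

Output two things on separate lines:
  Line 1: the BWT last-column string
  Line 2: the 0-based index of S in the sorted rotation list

Answer: ewlaff$
6

Derivation:
All 7 rotations (rotation i = S[i:]+S[:i]):
  rot[0] = waffle$
  rot[1] = affle$w
  rot[2] = ffle$wa
  rot[3] = fle$waf
  rot[4] = le$waff
  rot[5] = e$waffl
  rot[6] = $waffle
Sorted (with $ < everything):
  sorted[0] = $waffle  (last char: 'e')
  sorted[1] = affle$w  (last char: 'w')
  sorted[2] = e$waffl  (last char: 'l')
  sorted[3] = ffle$wa  (last char: 'a')
  sorted[4] = fle$waf  (last char: 'f')
  sorted[5] = le$waff  (last char: 'f')
  sorted[6] = waffle$  (last char: '$')
Last column: ewlaff$
Original string S is at sorted index 6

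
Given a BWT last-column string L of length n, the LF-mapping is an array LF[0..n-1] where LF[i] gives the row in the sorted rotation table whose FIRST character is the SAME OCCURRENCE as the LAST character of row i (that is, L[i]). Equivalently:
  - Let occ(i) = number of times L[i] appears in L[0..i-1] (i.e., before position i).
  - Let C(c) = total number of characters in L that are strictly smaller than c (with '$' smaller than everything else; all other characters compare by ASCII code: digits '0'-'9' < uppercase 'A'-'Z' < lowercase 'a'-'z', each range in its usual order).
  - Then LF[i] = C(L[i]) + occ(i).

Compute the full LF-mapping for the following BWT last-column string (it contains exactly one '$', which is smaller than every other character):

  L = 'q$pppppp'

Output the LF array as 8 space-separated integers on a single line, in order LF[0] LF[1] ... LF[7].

Answer: 7 0 1 2 3 4 5 6

Derivation:
Char counts: '$':1, 'p':6, 'q':1
C (first-col start): C('$')=0, C('p')=1, C('q')=7
L[0]='q': occ=0, LF[0]=C('q')+0=7+0=7
L[1]='$': occ=0, LF[1]=C('$')+0=0+0=0
L[2]='p': occ=0, LF[2]=C('p')+0=1+0=1
L[3]='p': occ=1, LF[3]=C('p')+1=1+1=2
L[4]='p': occ=2, LF[4]=C('p')+2=1+2=3
L[5]='p': occ=3, LF[5]=C('p')+3=1+3=4
L[6]='p': occ=4, LF[6]=C('p')+4=1+4=5
L[7]='p': occ=5, LF[7]=C('p')+5=1+5=6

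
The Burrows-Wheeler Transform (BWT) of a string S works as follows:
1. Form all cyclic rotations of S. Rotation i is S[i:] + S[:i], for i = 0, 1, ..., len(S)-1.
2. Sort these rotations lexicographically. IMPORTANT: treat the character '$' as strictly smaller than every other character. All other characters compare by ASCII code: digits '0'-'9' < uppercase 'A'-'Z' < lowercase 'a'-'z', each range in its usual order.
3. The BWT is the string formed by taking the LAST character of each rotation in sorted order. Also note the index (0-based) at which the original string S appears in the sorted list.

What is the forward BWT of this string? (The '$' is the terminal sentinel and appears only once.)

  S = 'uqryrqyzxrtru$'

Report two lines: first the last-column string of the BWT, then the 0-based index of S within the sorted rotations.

Answer: uuryxtqrr$zrqy
9

Derivation:
All 14 rotations (rotation i = S[i:]+S[:i]):
  rot[0] = uqryrqyzxrtru$
  rot[1] = qryrqyzxrtru$u
  rot[2] = ryrqyzxrtru$uq
  rot[3] = yrqyzxrtru$uqr
  rot[4] = rqyzxrtru$uqry
  rot[5] = qyzxrtru$uqryr
  rot[6] = yzxrtru$uqryrq
  rot[7] = zxrtru$uqryrqy
  rot[8] = xrtru$uqryrqyz
  rot[9] = rtru$uqryrqyzx
  rot[10] = tru$uqryrqyzxr
  rot[11] = ru$uqryrqyzxrt
  rot[12] = u$uqryrqyzxrtr
  rot[13] = $uqryrqyzxrtru
Sorted (with $ < everything):
  sorted[0] = $uqryrqyzxrtru  (last char: 'u')
  sorted[1] = qryrqyzxrtru$u  (last char: 'u')
  sorted[2] = qyzxrtru$uqryr  (last char: 'r')
  sorted[3] = rqyzxrtru$uqry  (last char: 'y')
  sorted[4] = rtru$uqryrqyzx  (last char: 'x')
  sorted[5] = ru$uqryrqyzxrt  (last char: 't')
  sorted[6] = ryrqyzxrtru$uq  (last char: 'q')
  sorted[7] = tru$uqryrqyzxr  (last char: 'r')
  sorted[8] = u$uqryrqyzxrtr  (last char: 'r')
  sorted[9] = uqryrqyzxrtru$  (last char: '$')
  sorted[10] = xrtru$uqryrqyz  (last char: 'z')
  sorted[11] = yrqyzxrtru$uqr  (last char: 'r')
  sorted[12] = yzxrtru$uqryrq  (last char: 'q')
  sorted[13] = zxrtru$uqryrqy  (last char: 'y')
Last column: uuryxtqrr$zrqy
Original string S is at sorted index 9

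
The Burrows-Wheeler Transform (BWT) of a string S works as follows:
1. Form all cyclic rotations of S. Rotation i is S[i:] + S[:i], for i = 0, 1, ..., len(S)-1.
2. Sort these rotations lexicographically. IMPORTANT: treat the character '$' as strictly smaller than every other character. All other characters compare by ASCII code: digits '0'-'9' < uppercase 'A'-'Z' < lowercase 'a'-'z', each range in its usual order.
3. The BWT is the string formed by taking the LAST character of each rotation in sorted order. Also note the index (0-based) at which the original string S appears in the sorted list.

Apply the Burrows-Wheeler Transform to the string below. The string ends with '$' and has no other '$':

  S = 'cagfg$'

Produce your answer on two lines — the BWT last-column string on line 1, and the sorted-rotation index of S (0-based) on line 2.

Answer: gc$gfa
2

Derivation:
All 6 rotations (rotation i = S[i:]+S[:i]):
  rot[0] = cagfg$
  rot[1] = agfg$c
  rot[2] = gfg$ca
  rot[3] = fg$cag
  rot[4] = g$cagf
  rot[5] = $cagfg
Sorted (with $ < everything):
  sorted[0] = $cagfg  (last char: 'g')
  sorted[1] = agfg$c  (last char: 'c')
  sorted[2] = cagfg$  (last char: '$')
  sorted[3] = fg$cag  (last char: 'g')
  sorted[4] = g$cagf  (last char: 'f')
  sorted[5] = gfg$ca  (last char: 'a')
Last column: gc$gfa
Original string S is at sorted index 2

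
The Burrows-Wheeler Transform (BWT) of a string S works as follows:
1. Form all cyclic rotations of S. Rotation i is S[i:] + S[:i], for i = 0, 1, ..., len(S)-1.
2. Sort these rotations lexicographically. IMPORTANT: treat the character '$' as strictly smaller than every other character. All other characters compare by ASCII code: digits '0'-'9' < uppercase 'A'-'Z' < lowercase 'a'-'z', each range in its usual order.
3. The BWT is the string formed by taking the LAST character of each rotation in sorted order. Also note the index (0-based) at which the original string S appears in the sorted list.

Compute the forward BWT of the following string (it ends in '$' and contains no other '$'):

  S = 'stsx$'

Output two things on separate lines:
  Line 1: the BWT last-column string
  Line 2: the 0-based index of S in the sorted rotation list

Answer: x$tss
1

Derivation:
All 5 rotations (rotation i = S[i:]+S[:i]):
  rot[0] = stsx$
  rot[1] = tsx$s
  rot[2] = sx$st
  rot[3] = x$sts
  rot[4] = $stsx
Sorted (with $ < everything):
  sorted[0] = $stsx  (last char: 'x')
  sorted[1] = stsx$  (last char: '$')
  sorted[2] = sx$st  (last char: 't')
  sorted[3] = tsx$s  (last char: 's')
  sorted[4] = x$sts  (last char: 's')
Last column: x$tss
Original string S is at sorted index 1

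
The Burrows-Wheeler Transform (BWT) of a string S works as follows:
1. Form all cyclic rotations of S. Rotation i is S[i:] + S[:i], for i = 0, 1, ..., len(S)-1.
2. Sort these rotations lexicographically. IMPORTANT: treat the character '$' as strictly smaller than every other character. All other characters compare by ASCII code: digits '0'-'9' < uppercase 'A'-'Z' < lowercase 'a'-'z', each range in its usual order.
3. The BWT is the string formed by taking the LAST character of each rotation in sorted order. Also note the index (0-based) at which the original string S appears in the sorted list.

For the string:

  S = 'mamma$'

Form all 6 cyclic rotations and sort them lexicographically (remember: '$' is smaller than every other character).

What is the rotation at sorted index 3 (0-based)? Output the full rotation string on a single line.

Answer: ma$mam

Derivation:
All 6 rotations (rotation i = S[i:]+S[:i]):
  rot[0] = mamma$
  rot[1] = amma$m
  rot[2] = mma$ma
  rot[3] = ma$mam
  rot[4] = a$mamm
  rot[5] = $mamma
Sorted (with $ < everything):
  sorted[0] = $mamma
  sorted[1] = a$mamm
  sorted[2] = amma$m
  sorted[3] = ma$mam
  sorted[4] = mamma$
  sorted[5] = mma$ma
sorted[3] = ma$mam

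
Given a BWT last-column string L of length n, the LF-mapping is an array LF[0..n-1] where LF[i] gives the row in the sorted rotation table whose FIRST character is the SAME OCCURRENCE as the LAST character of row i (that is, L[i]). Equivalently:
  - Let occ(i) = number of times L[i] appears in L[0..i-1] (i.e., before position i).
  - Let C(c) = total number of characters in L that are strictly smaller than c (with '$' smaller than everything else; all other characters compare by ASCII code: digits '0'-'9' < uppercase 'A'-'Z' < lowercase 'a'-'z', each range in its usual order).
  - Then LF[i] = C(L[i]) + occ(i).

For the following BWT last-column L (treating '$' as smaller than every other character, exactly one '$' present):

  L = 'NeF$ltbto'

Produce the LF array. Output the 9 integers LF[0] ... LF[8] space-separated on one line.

Answer: 2 4 1 0 5 7 3 8 6

Derivation:
Char counts: '$':1, 'F':1, 'N':1, 'b':1, 'e':1, 'l':1, 'o':1, 't':2
C (first-col start): C('$')=0, C('F')=1, C('N')=2, C('b')=3, C('e')=4, C('l')=5, C('o')=6, C('t')=7
L[0]='N': occ=0, LF[0]=C('N')+0=2+0=2
L[1]='e': occ=0, LF[1]=C('e')+0=4+0=4
L[2]='F': occ=0, LF[2]=C('F')+0=1+0=1
L[3]='$': occ=0, LF[3]=C('$')+0=0+0=0
L[4]='l': occ=0, LF[4]=C('l')+0=5+0=5
L[5]='t': occ=0, LF[5]=C('t')+0=7+0=7
L[6]='b': occ=0, LF[6]=C('b')+0=3+0=3
L[7]='t': occ=1, LF[7]=C('t')+1=7+1=8
L[8]='o': occ=0, LF[8]=C('o')+0=6+0=6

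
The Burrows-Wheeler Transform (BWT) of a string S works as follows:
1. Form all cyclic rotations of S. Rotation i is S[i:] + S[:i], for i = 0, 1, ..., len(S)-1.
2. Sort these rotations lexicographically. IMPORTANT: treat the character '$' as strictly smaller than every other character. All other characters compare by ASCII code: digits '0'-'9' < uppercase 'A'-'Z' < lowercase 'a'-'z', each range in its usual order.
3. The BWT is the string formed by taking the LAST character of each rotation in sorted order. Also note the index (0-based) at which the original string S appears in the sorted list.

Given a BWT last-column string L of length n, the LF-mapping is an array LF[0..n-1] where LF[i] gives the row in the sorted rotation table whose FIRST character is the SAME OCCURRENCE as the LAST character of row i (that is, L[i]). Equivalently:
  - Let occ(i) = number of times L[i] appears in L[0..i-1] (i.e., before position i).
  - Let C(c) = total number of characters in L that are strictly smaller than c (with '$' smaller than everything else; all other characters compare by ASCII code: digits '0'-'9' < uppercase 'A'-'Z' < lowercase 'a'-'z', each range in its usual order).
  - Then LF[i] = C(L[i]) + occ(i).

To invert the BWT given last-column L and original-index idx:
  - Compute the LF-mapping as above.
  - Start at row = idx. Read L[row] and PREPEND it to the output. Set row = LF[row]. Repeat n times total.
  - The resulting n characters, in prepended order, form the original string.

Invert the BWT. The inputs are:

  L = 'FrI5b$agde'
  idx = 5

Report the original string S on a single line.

LF mapping: 2 9 3 1 5 0 4 8 6 7
Walk LF starting at row 5, prepending L[row]:
  step 1: row=5, L[5]='$', prepend. Next row=LF[5]=0
  step 2: row=0, L[0]='F', prepend. Next row=LF[0]=2
  step 3: row=2, L[2]='I', prepend. Next row=LF[2]=3
  step 4: row=3, L[3]='5', prepend. Next row=LF[3]=1
  step 5: row=1, L[1]='r', prepend. Next row=LF[1]=9
  step 6: row=9, L[9]='e', prepend. Next row=LF[9]=7
  step 7: row=7, L[7]='g', prepend. Next row=LF[7]=8
  step 8: row=8, L[8]='d', prepend. Next row=LF[8]=6
  step 9: row=6, L[6]='a', prepend. Next row=LF[6]=4
  step 10: row=4, L[4]='b', prepend. Next row=LF[4]=5
Reversed output: badger5IF$

Answer: badger5IF$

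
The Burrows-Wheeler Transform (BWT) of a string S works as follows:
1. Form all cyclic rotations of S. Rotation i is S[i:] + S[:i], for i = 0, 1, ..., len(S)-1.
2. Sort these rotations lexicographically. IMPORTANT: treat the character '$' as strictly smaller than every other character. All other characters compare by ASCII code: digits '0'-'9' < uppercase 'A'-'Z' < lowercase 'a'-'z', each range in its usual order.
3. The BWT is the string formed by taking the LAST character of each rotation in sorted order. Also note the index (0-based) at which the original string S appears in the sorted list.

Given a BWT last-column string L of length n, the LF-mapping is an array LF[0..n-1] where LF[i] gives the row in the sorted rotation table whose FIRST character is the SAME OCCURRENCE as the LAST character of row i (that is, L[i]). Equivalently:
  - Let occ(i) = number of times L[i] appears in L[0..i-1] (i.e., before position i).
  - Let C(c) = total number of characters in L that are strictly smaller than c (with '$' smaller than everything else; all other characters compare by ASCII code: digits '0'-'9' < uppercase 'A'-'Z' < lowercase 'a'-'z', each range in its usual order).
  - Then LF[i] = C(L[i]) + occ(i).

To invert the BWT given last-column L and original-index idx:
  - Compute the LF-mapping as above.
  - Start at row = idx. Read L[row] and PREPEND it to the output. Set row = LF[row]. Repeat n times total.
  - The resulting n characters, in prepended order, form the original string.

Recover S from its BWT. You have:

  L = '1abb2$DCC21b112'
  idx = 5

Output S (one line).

LF mapping: 1 11 12 13 5 0 10 8 9 6 2 14 3 4 7
Walk LF starting at row 5, prepending L[row]:
  step 1: row=5, L[5]='$', prepend. Next row=LF[5]=0
  step 2: row=0, L[0]='1', prepend. Next row=LF[0]=1
  step 3: row=1, L[1]='a', prepend. Next row=LF[1]=11
  step 4: row=11, L[11]='b', prepend. Next row=LF[11]=14
  step 5: row=14, L[14]='2', prepend. Next row=LF[14]=7
  step 6: row=7, L[7]='C', prepend. Next row=LF[7]=8
  step 7: row=8, L[8]='C', prepend. Next row=LF[8]=9
  step 8: row=9, L[9]='2', prepend. Next row=LF[9]=6
  step 9: row=6, L[6]='D', prepend. Next row=LF[6]=10
  step 10: row=10, L[10]='1', prepend. Next row=LF[10]=2
  step 11: row=2, L[2]='b', prepend. Next row=LF[2]=12
  step 12: row=12, L[12]='1', prepend. Next row=LF[12]=3
  step 13: row=3, L[3]='b', prepend. Next row=LF[3]=13
  step 14: row=13, L[13]='1', prepend. Next row=LF[13]=4
  step 15: row=4, L[4]='2', prepend. Next row=LF[4]=5
Reversed output: 21b1b1D2CC2ba1$

Answer: 21b1b1D2CC2ba1$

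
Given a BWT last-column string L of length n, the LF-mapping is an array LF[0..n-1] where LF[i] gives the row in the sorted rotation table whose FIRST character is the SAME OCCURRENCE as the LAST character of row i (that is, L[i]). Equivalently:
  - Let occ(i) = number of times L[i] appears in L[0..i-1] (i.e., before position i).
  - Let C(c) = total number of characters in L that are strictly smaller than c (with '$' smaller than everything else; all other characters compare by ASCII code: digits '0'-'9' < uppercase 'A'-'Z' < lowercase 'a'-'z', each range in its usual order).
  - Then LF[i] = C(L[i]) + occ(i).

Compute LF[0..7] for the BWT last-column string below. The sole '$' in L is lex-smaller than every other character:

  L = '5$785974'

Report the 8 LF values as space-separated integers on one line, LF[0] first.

Char counts: '$':1, '4':1, '5':2, '7':2, '8':1, '9':1
C (first-col start): C('$')=0, C('4')=1, C('5')=2, C('7')=4, C('8')=6, C('9')=7
L[0]='5': occ=0, LF[0]=C('5')+0=2+0=2
L[1]='$': occ=0, LF[1]=C('$')+0=0+0=0
L[2]='7': occ=0, LF[2]=C('7')+0=4+0=4
L[3]='8': occ=0, LF[3]=C('8')+0=6+0=6
L[4]='5': occ=1, LF[4]=C('5')+1=2+1=3
L[5]='9': occ=0, LF[5]=C('9')+0=7+0=7
L[6]='7': occ=1, LF[6]=C('7')+1=4+1=5
L[7]='4': occ=0, LF[7]=C('4')+0=1+0=1

Answer: 2 0 4 6 3 7 5 1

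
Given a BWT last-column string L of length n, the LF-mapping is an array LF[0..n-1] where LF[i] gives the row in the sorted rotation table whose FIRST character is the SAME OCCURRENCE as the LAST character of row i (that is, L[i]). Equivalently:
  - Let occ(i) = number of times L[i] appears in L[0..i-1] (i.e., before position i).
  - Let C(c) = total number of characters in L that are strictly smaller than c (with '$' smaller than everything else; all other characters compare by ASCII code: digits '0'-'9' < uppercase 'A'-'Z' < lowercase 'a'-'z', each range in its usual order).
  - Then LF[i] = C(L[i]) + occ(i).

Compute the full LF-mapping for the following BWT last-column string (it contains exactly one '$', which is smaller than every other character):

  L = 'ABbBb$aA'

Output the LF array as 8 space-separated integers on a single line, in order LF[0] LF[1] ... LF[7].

Answer: 1 3 6 4 7 0 5 2

Derivation:
Char counts: '$':1, 'A':2, 'B':2, 'a':1, 'b':2
C (first-col start): C('$')=0, C('A')=1, C('B')=3, C('a')=5, C('b')=6
L[0]='A': occ=0, LF[0]=C('A')+0=1+0=1
L[1]='B': occ=0, LF[1]=C('B')+0=3+0=3
L[2]='b': occ=0, LF[2]=C('b')+0=6+0=6
L[3]='B': occ=1, LF[3]=C('B')+1=3+1=4
L[4]='b': occ=1, LF[4]=C('b')+1=6+1=7
L[5]='$': occ=0, LF[5]=C('$')+0=0+0=0
L[6]='a': occ=0, LF[6]=C('a')+0=5+0=5
L[7]='A': occ=1, LF[7]=C('A')+1=1+1=2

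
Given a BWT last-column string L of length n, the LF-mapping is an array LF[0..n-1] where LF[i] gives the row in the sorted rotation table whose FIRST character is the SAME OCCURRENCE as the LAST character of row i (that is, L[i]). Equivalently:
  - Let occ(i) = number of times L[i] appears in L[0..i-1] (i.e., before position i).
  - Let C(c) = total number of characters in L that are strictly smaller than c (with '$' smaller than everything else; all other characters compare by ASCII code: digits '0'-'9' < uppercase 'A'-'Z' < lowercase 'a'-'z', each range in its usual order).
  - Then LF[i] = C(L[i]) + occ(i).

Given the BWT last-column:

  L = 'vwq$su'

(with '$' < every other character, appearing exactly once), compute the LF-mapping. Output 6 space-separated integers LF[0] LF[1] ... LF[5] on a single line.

Char counts: '$':1, 'q':1, 's':1, 'u':1, 'v':1, 'w':1
C (first-col start): C('$')=0, C('q')=1, C('s')=2, C('u')=3, C('v')=4, C('w')=5
L[0]='v': occ=0, LF[0]=C('v')+0=4+0=4
L[1]='w': occ=0, LF[1]=C('w')+0=5+0=5
L[2]='q': occ=0, LF[2]=C('q')+0=1+0=1
L[3]='$': occ=0, LF[3]=C('$')+0=0+0=0
L[4]='s': occ=0, LF[4]=C('s')+0=2+0=2
L[5]='u': occ=0, LF[5]=C('u')+0=3+0=3

Answer: 4 5 1 0 2 3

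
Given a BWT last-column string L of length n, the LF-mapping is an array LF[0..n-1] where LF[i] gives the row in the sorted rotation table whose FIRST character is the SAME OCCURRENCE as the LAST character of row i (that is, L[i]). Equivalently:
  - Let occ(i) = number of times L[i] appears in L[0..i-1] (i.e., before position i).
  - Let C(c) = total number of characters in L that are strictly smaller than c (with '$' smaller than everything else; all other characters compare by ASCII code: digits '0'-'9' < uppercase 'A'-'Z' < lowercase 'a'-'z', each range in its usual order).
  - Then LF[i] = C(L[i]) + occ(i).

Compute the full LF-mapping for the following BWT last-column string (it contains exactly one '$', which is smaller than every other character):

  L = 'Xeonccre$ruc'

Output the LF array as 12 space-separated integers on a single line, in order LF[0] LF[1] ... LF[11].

Char counts: '$':1, 'X':1, 'c':3, 'e':2, 'n':1, 'o':1, 'r':2, 'u':1
C (first-col start): C('$')=0, C('X')=1, C('c')=2, C('e')=5, C('n')=7, C('o')=8, C('r')=9, C('u')=11
L[0]='X': occ=0, LF[0]=C('X')+0=1+0=1
L[1]='e': occ=0, LF[1]=C('e')+0=5+0=5
L[2]='o': occ=0, LF[2]=C('o')+0=8+0=8
L[3]='n': occ=0, LF[3]=C('n')+0=7+0=7
L[4]='c': occ=0, LF[4]=C('c')+0=2+0=2
L[5]='c': occ=1, LF[5]=C('c')+1=2+1=3
L[6]='r': occ=0, LF[6]=C('r')+0=9+0=9
L[7]='e': occ=1, LF[7]=C('e')+1=5+1=6
L[8]='$': occ=0, LF[8]=C('$')+0=0+0=0
L[9]='r': occ=1, LF[9]=C('r')+1=9+1=10
L[10]='u': occ=0, LF[10]=C('u')+0=11+0=11
L[11]='c': occ=2, LF[11]=C('c')+2=2+2=4

Answer: 1 5 8 7 2 3 9 6 0 10 11 4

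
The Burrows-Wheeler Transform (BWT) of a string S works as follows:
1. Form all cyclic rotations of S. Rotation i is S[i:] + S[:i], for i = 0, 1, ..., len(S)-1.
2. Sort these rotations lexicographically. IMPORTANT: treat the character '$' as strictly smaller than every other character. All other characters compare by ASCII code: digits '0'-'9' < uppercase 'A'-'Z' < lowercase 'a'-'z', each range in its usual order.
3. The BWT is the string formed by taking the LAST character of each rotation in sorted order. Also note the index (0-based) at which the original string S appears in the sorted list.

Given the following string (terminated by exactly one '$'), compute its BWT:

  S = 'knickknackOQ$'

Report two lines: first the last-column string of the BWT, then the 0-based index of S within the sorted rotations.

Answer: QkOnaincck$kk
10

Derivation:
All 13 rotations (rotation i = S[i:]+S[:i]):
  rot[0] = knickknackOQ$
  rot[1] = nickknackOQ$k
  rot[2] = ickknackOQ$kn
  rot[3] = ckknackOQ$kni
  rot[4] = kknackOQ$knic
  rot[5] = knackOQ$knick
  rot[6] = nackOQ$knickk
  rot[7] = ackOQ$knickkn
  rot[8] = ckOQ$knickkna
  rot[9] = kOQ$knickknac
  rot[10] = OQ$knickknack
  rot[11] = Q$knickknackO
  rot[12] = $knickknackOQ
Sorted (with $ < everything):
  sorted[0] = $knickknackOQ  (last char: 'Q')
  sorted[1] = OQ$knickknack  (last char: 'k')
  sorted[2] = Q$knickknackO  (last char: 'O')
  sorted[3] = ackOQ$knickkn  (last char: 'n')
  sorted[4] = ckOQ$knickkna  (last char: 'a')
  sorted[5] = ckknackOQ$kni  (last char: 'i')
  sorted[6] = ickknackOQ$kn  (last char: 'n')
  sorted[7] = kOQ$knickknac  (last char: 'c')
  sorted[8] = kknackOQ$knic  (last char: 'c')
  sorted[9] = knackOQ$knick  (last char: 'k')
  sorted[10] = knickknackOQ$  (last char: '$')
  sorted[11] = nackOQ$knickk  (last char: 'k')
  sorted[12] = nickknackOQ$k  (last char: 'k')
Last column: QkOnaincck$kk
Original string S is at sorted index 10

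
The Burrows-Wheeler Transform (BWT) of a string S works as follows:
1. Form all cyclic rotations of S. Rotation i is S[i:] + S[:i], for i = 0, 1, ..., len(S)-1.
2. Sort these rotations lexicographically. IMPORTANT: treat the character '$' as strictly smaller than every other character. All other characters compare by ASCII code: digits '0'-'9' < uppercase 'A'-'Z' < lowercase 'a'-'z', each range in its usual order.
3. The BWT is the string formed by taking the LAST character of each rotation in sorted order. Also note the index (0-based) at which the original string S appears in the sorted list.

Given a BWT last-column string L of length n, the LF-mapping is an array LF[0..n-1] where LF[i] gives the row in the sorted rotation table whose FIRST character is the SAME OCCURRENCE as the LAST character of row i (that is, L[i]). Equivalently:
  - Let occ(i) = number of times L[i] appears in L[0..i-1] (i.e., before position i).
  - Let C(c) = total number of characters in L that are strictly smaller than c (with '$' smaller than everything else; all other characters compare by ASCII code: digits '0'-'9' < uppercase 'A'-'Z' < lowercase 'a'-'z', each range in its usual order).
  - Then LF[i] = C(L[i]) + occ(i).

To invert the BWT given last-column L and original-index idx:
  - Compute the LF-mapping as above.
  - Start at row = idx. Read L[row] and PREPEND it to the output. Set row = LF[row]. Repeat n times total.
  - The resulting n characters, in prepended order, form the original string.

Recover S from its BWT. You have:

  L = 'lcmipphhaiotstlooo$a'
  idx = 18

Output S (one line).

LF mapping: 8 3 10 6 15 16 4 5 1 7 11 18 17 19 9 12 13 14 0 2
Walk LF starting at row 18, prepending L[row]:
  step 1: row=18, L[18]='$', prepend. Next row=LF[18]=0
  step 2: row=0, L[0]='l', prepend. Next row=LF[0]=8
  step 3: row=8, L[8]='a', prepend. Next row=LF[8]=1
  step 4: row=1, L[1]='c', prepend. Next row=LF[1]=3
  step 5: row=3, L[3]='i', prepend. Next row=LF[3]=6
  step 6: row=6, L[6]='h', prepend. Next row=LF[6]=4
  step 7: row=4, L[4]='p', prepend. Next row=LF[4]=15
  step 8: row=15, L[15]='o', prepend. Next row=LF[15]=12
  step 9: row=12, L[12]='s', prepend. Next row=LF[12]=17
  step 10: row=17, L[17]='o', prepend. Next row=LF[17]=14
  step 11: row=14, L[14]='l', prepend. Next row=LF[14]=9
  step 12: row=9, L[9]='i', prepend. Next row=LF[9]=7
  step 13: row=7, L[7]='h', prepend. Next row=LF[7]=5
  step 14: row=5, L[5]='p', prepend. Next row=LF[5]=16
  step 15: row=16, L[16]='o', prepend. Next row=LF[16]=13
  step 16: row=13, L[13]='t', prepend. Next row=LF[13]=19
  step 17: row=19, L[19]='a', prepend. Next row=LF[19]=2
  step 18: row=2, L[2]='m', prepend. Next row=LF[2]=10
  step 19: row=10, L[10]='o', prepend. Next row=LF[10]=11
  step 20: row=11, L[11]='t', prepend. Next row=LF[11]=18
Reversed output: tomatophilosophical$

Answer: tomatophilosophical$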